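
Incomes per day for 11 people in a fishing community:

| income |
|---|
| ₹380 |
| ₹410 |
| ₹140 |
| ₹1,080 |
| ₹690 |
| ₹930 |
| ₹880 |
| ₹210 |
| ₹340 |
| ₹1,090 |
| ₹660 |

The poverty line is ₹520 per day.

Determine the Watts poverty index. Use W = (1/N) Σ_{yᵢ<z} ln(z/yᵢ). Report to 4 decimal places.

0.2905

Incomes under z: ₹140, ₹210, ₹340, ₹380, ₹410 (q = 5 of N = 11).
Log gaps: ln(520/140) = 1.3122; ln(520/210) = 0.9067; ln(520/340) = 0.4249; ln(520/380) = 0.3137; ln(520/410) = 0.2377.
W = 3.195120 / 11 = 0.2905.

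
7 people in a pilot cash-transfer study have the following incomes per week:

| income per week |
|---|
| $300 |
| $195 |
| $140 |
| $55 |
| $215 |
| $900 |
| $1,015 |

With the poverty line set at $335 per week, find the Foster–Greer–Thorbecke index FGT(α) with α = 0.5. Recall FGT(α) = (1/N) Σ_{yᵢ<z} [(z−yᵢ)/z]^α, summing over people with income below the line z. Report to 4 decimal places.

0.4636

Below the line: $55, $140, $195, $215, $300 (q = 5 of N = 7).
Normalized shortfalls: (335−55)/335 = 0.8358; (335−140)/335 = 0.5821; (335−195)/335 = 0.4179; (335−215)/335 = 0.3582; (335−300)/335 = 0.1045.
Raised to α = 0.5: 0.91423; 0.76295; 0.64646; 0.59851; 0.32323.
Sum = 3.245376; FGT(0.5) = 3.245376 / 7 = 0.4636.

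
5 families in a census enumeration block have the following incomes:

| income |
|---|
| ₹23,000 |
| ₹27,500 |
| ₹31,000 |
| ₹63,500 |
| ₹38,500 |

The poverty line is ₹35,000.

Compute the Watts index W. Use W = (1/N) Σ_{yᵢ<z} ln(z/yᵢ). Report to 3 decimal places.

Below z: ₹23,000, ₹27,500, ₹31,000 (q = 3 of N = 5).
Log shortfalls: ln(35000/23000) = 0.4199; ln(35000/27500) = 0.2412; ln(35000/31000) = 0.1214.
W = 0.782377 / 5 = 0.156.

0.156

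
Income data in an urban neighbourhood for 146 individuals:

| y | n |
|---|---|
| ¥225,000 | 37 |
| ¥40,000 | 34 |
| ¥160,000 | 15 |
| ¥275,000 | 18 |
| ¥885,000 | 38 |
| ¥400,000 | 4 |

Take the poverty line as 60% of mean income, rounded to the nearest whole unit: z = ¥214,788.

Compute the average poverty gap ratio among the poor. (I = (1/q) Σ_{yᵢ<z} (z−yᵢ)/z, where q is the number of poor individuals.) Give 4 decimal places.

0.6427

Poor units: 34×¥40,000, 15×¥160,000 (q = 49 of N = 146).
Shortfall ratios (z−y)/z: 0.8138 (×34), 0.2551 (×15); sum = 31.494367.
I averages over the q = 49 poor units only: 31.494367 / 49 = 0.6427.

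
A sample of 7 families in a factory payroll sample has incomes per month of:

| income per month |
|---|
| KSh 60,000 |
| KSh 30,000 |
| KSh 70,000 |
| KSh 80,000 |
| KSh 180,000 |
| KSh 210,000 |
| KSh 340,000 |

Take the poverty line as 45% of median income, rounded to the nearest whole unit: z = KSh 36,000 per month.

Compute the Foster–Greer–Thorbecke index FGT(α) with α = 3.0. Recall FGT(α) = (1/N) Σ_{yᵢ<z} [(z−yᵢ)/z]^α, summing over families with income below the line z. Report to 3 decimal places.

Incomes under z: KSh 30,000 (q = 1 of N = 7).
Gap ratios (z−y)/z: (36000−30000)/36000 = 0.1667.
Raised to α = 3.0: 0.00463.
Sum = 0.004630; FGT(3.0) = 0.004630 / 7 = 0.001.

0.001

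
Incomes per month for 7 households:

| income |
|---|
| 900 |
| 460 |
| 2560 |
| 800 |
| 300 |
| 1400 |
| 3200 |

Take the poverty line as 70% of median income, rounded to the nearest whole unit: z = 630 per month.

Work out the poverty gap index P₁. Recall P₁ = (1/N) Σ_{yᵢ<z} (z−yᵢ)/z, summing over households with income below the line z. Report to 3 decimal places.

0.113

Below z: 300, 460 (q = 2 of N = 7).
Relative gaps: (630−300)/630 = 0.5238; (630−460)/630 = 0.2698.
Σ = 0.793651. Dividing by the full population N = 7 gives P₁ = 0.113.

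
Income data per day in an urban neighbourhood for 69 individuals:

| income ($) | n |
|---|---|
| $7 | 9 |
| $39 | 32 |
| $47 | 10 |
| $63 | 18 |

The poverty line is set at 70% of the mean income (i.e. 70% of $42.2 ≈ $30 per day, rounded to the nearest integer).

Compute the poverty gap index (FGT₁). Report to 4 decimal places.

0.1000

Poor units: 9×$7 (q = 9 of N = 69).
Gap ratios (z−y)/z: (30−7)/30 = 0.7667 (×9).
Σ = 6.900000. Dividing by the full population N = 69 gives P₁ = 0.1000.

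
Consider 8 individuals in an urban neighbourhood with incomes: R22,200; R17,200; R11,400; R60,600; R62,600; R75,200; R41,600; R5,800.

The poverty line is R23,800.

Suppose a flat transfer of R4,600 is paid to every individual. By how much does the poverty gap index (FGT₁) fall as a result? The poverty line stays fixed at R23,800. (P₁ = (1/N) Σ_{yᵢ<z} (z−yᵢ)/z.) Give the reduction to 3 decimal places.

Before: below the line — R5,800, R11,400, R17,200, R22,200; poverty gap index (FGT₁) = 0.20273.
After the R4,600 transfer: below the line — R10,400, R16,000, R21,800; poverty gap index (FGT₁) = 0.12185.
Reduction = 0.20273 − 0.12185 = 0.081.

0.081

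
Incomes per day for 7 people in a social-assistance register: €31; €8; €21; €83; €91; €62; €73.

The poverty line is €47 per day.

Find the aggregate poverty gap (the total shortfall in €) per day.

€81

Poor units: €8, €21, €31 (q = 3 of N = 7).
Individual gaps: 47−8 = 39; 47−21 = 26; 47−31 = 16.
Aggregate gap = €81.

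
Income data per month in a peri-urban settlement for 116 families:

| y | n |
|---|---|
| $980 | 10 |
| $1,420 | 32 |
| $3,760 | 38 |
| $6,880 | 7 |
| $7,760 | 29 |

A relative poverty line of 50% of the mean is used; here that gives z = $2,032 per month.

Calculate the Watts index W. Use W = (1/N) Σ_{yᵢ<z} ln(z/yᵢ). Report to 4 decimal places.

Incomes under z: 10×$980, 32×$1,420 (q = 42 of N = 116).
Log gaps: ln(2032/980) = 0.7292 (×10); ln(2032/1420) = 0.3584 (×32).
W = 18.759869 / 116 = 0.1617.

0.1617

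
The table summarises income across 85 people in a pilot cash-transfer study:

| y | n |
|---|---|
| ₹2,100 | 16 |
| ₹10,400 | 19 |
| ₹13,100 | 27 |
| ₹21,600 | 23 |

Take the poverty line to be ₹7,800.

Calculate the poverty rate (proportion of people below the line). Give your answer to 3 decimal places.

0.188

16 of the 85 people have income below ₹7,800.
H = 16/85 = 0.188.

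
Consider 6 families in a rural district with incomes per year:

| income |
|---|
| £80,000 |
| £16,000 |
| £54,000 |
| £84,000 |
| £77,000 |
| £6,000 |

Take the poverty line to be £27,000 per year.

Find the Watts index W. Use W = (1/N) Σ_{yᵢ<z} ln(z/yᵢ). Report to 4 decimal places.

Below the line: £6,000, £16,000 (q = 2 of N = 6).
Log shortfalls: ln(27000/6000) = 1.5041; ln(27000/16000) = 0.5232.
W = 2.027326 / 6 = 0.3379.

0.3379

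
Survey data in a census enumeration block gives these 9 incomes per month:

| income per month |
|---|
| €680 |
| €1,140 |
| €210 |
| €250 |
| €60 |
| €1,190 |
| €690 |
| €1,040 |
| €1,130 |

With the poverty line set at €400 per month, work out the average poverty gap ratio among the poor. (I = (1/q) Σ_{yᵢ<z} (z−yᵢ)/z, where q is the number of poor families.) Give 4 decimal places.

0.5667

Poor units: €60, €210, €250 (q = 3 of N = 9).
Shortfall ratios (z−y)/z: 0.8500, 0.4750, 0.3750; sum = 1.700000.
The income-gap ratio divides by q (the poor only): 1.700000 / 3 = 0.5667.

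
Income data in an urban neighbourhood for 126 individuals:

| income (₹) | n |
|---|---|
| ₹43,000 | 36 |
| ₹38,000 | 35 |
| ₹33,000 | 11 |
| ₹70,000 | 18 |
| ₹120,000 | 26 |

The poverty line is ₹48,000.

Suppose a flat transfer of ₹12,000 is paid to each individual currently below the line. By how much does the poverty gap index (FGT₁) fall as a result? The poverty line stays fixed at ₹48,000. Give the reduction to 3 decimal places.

0.109

Before: below the line — 11×₹33,000, 35×₹38,000, 36×₹43,000; poverty gap index (FGT₁) = 0.11491.
After the ₹12,000 transfer: below the line — 11×₹45,000; poverty gap index (FGT₁) = 0.00546.
Reduction = 0.11491 − 0.00546 = 0.109.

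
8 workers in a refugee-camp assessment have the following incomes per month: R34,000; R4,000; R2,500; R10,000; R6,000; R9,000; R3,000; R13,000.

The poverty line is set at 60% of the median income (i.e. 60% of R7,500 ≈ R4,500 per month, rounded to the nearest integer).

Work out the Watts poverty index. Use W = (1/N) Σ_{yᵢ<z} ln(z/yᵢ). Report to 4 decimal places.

0.1389

Below the line: R2,500, R3,000, R4,000 (q = 3 of N = 8).
Log shortfalls: ln(4500/2500) = 0.5878; ln(4500/3000) = 0.4055; ln(4500/4000) = 0.1178.
W = 1.111035 / 8 = 0.1389.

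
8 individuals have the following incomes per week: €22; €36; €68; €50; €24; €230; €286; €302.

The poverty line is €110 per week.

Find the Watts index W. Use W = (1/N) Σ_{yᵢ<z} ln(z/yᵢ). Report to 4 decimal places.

Below z: €22, €24, €36, €50, €68 (q = 5 of N = 8).
ln(z/y) terms: ln(110/22) = 1.6094; ln(110/24) = 1.5224; ln(110/36) = 1.1170; ln(110/50) = 0.7885; ln(110/68) = 0.4810.
W = 5.518256 / 8 = 0.6898.

0.6898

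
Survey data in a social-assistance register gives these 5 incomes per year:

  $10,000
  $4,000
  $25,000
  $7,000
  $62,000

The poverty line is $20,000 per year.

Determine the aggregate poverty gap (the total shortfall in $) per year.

Below z: $4,000, $7,000, $10,000 (q = 3 of N = 5).
Individual gaps: 20000−4000 = 16000; 20000−7000 = 13000; 20000−10000 = 10000.
Aggregate gap = $39,000.

$39,000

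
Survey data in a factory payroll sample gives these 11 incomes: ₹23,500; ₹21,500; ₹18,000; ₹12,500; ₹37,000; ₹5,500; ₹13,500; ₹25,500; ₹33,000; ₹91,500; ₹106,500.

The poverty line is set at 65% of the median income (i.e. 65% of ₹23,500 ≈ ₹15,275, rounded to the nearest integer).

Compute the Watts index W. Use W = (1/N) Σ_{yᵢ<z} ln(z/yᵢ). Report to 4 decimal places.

Below the line: ₹5,500, ₹12,500, ₹13,500 (q = 3 of N = 11).
ln(z/y) terms: ln(15275/5500) = 1.0215; ln(15275/12500) = 0.2005; ln(15275/13500) = 0.1235.
W = 1.345486 / 11 = 0.1223.

0.1223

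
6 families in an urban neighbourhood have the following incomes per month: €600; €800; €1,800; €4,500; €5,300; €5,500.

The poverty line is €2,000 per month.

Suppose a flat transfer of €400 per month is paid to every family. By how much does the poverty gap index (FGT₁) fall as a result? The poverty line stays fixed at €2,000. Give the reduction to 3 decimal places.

0.083

Before: below the line — €600, €800, €1,800; poverty gap index (FGT₁) = 0.23333.
After the €400 transfer: below the line — €1,000, €1,200; poverty gap index (FGT₁) = 0.15000.
Reduction = 0.23333 − 0.15000 = 0.083.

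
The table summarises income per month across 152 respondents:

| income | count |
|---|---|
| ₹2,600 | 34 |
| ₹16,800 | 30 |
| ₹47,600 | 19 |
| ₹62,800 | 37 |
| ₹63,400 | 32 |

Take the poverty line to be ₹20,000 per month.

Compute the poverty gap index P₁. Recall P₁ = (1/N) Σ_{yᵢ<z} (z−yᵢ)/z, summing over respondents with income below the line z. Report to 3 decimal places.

Incomes under z: 34×₹2,600, 30×₹16,800 (q = 64 of N = 152).
Normalized shortfalls: (20000−2600)/20000 = 0.8700 (×34); (20000−16800)/20000 = 0.1600 (×30).
Σ = 34.380000. Dividing by the full population N = 152 gives P₁ = 0.226.

0.226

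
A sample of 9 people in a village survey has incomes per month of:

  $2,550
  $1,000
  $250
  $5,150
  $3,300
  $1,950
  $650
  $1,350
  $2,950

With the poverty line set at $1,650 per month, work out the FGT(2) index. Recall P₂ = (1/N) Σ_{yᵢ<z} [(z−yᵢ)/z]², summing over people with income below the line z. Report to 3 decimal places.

Below the line: $250, $650, $1,000, $1,350 (q = 4 of N = 9).
Gap ratios (z−y)/z: (1650−250)/1650 = 0.8485; (1650−650)/1650 = 0.6061; (1650−1000)/1650 = 0.3939; (1650−1350)/1650 = 0.1818.
Squared: 0.7199; 0.3673; 0.1552; 0.0331.
Sum = 1.275482; P₂ = 1.275482 / 9 = 0.142.

0.142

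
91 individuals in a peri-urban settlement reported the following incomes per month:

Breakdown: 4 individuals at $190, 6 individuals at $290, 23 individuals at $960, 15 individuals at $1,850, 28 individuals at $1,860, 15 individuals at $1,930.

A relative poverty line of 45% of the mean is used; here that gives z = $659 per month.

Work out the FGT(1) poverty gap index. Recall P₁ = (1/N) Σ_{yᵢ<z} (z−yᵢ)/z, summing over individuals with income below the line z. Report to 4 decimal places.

Below z: 4×$190, 6×$290 (q = 10 of N = 91).
Relative gaps: (659−190)/659 = 0.7117 (×4); (659−290)/659 = 0.5599 (×6).
Σ = 6.206373. Dividing by the full population N = 91 gives P₁ = 0.0682.

0.0682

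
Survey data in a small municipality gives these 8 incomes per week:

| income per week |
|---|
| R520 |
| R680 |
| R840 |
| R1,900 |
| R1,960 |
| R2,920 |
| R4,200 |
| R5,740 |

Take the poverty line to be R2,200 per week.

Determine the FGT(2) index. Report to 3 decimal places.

0.184

Poor units: R520, R680, R840, R1,900, R1,960 (q = 5 of N = 8).
Normalized shortfalls: (2200−520)/2200 = 0.7636; (2200−680)/2200 = 0.6909; (2200−840)/2200 = 0.6182; (2200−1900)/2200 = 0.1364; (2200−1960)/2200 = 0.1091.
Squared: 0.5831; 0.4774; 0.3821; 0.0186; 0.0119.
Sum = 1.473140; P₂ = 1.473140 / 8 = 0.184.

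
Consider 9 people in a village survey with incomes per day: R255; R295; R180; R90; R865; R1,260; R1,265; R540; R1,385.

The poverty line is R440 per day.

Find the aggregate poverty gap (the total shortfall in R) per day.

Incomes under z: R90, R180, R255, R295 (q = 4 of N = 9).
Individual gaps: 440−90 = 350; 440−180 = 260; 440−255 = 185; 440−295 = 145.
Aggregate gap = R940.

R940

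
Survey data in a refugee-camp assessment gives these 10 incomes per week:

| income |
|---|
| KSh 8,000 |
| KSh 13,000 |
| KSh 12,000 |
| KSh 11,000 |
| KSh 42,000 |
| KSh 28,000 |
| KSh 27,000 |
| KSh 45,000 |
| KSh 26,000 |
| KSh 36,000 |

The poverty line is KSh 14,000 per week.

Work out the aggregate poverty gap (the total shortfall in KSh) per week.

KSh 12,000

Incomes under z: KSh 8,000, KSh 11,000, KSh 12,000, KSh 13,000 (q = 4 of N = 10).
Individual gaps: 14000−8000 = 6000; 14000−11000 = 3000; 14000−12000 = 2000; 14000−13000 = 1000.
Aggregate gap = KSh 12,000.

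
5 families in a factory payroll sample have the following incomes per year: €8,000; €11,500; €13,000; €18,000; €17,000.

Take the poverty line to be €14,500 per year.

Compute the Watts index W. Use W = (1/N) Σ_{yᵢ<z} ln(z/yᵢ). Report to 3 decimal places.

Below the line: €8,000, €11,500, €13,000 (q = 3 of N = 5).
ln(z/y) terms: ln(14500/8000) = 0.5947; ln(14500/11500) = 0.2318; ln(14500/13000) = 0.1092.
W = 0.935708 / 5 = 0.187.

0.187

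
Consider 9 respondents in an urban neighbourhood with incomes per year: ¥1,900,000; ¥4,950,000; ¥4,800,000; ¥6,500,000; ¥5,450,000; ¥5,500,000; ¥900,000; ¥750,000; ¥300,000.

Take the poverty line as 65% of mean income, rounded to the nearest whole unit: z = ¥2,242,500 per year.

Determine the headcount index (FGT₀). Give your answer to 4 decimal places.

0.4444

4 of the 9 respondents have income below ¥2,242,500.
H = 4/9 = 0.4444.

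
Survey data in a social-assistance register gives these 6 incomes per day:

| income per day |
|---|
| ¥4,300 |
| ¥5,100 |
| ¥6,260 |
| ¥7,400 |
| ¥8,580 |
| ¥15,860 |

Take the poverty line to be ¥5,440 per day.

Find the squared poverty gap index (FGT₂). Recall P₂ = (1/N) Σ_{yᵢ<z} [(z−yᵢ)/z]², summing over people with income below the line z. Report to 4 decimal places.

Below z: ¥4,300, ¥5,100 (q = 2 of N = 6).
Shortfall ratios: (5440−4300)/5440 = 0.2096; (5440−5100)/5440 = 0.0625.
Squared: 0.0439; 0.0039.
Sum = 0.047821; P₂ = 0.047821 / 6 = 0.0080.

0.0080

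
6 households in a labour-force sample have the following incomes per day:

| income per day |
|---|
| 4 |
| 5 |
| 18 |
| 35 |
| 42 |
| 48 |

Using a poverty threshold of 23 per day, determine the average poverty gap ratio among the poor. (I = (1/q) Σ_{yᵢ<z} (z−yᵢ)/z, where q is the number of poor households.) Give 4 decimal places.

0.6087

Incomes under z: 4, 5, 18 (q = 3 of N = 6).
Relative gaps: 0.8261, 0.7826, 0.2174; sum = 1.826087.
I averages over the q = 3 poor units only: 1.826087 / 3 = 0.6087.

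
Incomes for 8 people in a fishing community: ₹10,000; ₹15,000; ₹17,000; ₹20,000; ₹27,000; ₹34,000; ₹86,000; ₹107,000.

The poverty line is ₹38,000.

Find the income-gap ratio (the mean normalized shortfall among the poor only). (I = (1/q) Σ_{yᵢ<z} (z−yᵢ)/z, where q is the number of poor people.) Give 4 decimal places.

0.4605

Below the line: ₹10,000, ₹15,000, ₹17,000, ₹20,000, ₹27,000, ₹34,000 (q = 6 of N = 8).
Relative gaps: 0.7368, 0.6053, 0.5526, 0.4737, 0.2895, 0.1053; sum = 2.763158.
I averages over the q = 6 poor units only: 2.763158 / 6 = 0.4605.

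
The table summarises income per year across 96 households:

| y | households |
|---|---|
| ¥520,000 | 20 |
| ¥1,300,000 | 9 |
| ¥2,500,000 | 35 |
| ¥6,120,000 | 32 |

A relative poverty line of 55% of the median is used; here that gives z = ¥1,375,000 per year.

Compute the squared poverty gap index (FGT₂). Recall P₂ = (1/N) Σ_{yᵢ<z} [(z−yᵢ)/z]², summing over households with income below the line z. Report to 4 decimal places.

0.0808

Below z: 20×¥520,000, 9×¥1,300,000 (q = 29 of N = 96).
Gap ratios (z−y)/z: (1375000−520000)/1375000 = 0.6218 (×20); (1375000−1300000)/1375000 = 0.0545 (×9).
Squared: 0.3867 (×20); 0.0030 (×9).
Sum = 7.759934; P₂ = 7.759934 / 96 = 0.0808.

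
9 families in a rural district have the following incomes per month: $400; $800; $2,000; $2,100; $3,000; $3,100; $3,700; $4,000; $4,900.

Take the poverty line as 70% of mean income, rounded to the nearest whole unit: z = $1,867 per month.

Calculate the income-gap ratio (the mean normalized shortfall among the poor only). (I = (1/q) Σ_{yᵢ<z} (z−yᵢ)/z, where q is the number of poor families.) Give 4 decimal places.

Below z: $400, $800 (q = 2 of N = 9).
Relative gaps: 0.7858, 0.5715; sum = 1.357258.
The income-gap ratio divides by q (the poor only): 1.357258 / 2 = 0.6786.

0.6786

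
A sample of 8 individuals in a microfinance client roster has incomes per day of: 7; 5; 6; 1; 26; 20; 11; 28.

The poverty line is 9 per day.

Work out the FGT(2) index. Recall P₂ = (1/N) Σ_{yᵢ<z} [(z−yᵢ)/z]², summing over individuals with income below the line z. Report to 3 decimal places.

0.144

Poor units: 1, 5, 6, 7 (q = 4 of N = 8).
Normalized shortfalls: (9−1)/9 = 0.8889; (9−5)/9 = 0.4444; (9−6)/9 = 0.3333; (9−7)/9 = 0.2222.
Squared: 0.7901; 0.1975; 0.1111; 0.0494.
Sum = 1.148148; P₂ = 1.148148 / 8 = 0.144.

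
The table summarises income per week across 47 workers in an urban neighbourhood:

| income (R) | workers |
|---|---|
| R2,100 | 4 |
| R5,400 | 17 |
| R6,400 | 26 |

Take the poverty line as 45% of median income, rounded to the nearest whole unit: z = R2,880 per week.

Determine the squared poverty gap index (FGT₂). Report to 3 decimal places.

Poor units: 4×R2,100 (q = 4 of N = 47).
Relative gaps: (2880−2100)/2880 = 0.2708 (×4).
Squared: 0.0734 (×4).
Sum = 0.293403; P₂ = 0.293403 / 47 = 0.006.

0.006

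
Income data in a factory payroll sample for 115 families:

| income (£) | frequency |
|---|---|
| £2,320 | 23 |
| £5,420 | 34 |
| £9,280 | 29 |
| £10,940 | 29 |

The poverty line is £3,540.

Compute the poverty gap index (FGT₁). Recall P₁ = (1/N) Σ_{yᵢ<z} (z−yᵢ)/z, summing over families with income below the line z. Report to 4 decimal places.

0.0689

Below the line: 23×£2,320 (q = 23 of N = 115).
Normalized shortfalls: (3540−2320)/3540 = 0.3446 (×23).
Sum of shortfalls = 7.926554; P₁ averages over all N: 7.926554 / 115 = 0.0689.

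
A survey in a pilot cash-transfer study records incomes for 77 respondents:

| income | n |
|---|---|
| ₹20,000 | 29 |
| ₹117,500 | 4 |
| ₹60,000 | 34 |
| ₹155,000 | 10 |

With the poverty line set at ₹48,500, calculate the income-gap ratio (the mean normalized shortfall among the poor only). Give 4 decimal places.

Poor units: 29×₹20,000 (q = 29 of N = 77).
Shortfall ratios (z−y)/z: 0.5876 (×29); sum = 17.041237.
The income-gap ratio divides by q (the poor only): 17.041237 / 29 = 0.5876.

0.5876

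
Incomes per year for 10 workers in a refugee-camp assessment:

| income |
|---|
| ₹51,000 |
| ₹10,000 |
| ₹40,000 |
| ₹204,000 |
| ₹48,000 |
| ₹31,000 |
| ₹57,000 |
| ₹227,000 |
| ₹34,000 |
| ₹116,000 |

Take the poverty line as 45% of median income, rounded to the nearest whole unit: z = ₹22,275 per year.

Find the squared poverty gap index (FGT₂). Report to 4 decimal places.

Poor units: ₹10,000 (q = 1 of N = 10).
Normalized shortfalls: (22275−10000)/22275 = 0.5511.
Squared: 0.3037.
Sum = 0.303674; P₂ = 0.303674 / 10 = 0.0304.

0.0304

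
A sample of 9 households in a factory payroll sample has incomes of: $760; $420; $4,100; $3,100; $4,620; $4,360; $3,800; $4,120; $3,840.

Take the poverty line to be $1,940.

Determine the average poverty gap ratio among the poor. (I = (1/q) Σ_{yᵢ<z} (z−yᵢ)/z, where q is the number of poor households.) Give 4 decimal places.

Below the line: $420, $760 (q = 2 of N = 9).
Shortfall ratios (z−y)/z: 0.7835, 0.6082; sum = 1.391753.
The income-gap ratio divides by q (the poor only): 1.391753 / 2 = 0.6959.

0.6959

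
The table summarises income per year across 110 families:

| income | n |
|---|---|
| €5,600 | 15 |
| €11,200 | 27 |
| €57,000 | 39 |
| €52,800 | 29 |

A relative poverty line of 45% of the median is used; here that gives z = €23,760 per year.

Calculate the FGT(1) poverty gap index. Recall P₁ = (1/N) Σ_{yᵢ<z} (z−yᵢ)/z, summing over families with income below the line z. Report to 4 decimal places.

0.2340

Below z: 15×€5,600, 27×€11,200 (q = 42 of N = 110).
Gap ratios (z−y)/z: (23760−5600)/23760 = 0.7643 (×15); (23760−11200)/23760 = 0.5286 (×27).
Σ = 25.737374. Dividing by the full population N = 110 gives P₁ = 0.2340.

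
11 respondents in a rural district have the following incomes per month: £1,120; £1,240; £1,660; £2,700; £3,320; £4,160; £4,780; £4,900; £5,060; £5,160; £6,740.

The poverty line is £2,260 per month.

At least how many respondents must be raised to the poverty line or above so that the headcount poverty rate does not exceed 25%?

1

Currently q = 3 of N = 11 are below the line (H = 0.273).
A headcount ratio of at most 25% allows at most ⌊0.25 × 11⌋ = 2 poor respondents.
So at least 3 − 2 = 1 must be lifted.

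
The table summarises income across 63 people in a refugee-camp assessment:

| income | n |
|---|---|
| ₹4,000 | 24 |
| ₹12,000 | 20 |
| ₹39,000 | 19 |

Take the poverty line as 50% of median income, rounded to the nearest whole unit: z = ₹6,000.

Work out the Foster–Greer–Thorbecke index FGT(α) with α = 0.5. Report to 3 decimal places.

Poor units: 24×₹4,000 (q = 24 of N = 63).
Relative gaps: (6000−4000)/6000 = 0.3333 (×24).
Raised to α = 0.5: 0.57735 (×24).
Sum = 13.856406; FGT(0.5) = 13.856406 / 63 = 0.220.

0.220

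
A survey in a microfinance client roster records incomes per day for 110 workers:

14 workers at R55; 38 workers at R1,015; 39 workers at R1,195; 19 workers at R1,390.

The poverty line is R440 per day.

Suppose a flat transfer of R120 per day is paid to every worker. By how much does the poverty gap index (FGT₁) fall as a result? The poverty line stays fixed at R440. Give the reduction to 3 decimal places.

Before: below the line — 14×R55; poverty gap index (FGT₁) = 0.11136.
After the R120 transfer: below the line — 14×R175; poverty gap index (FGT₁) = 0.07665.
Reduction = 0.11136 − 0.07665 = 0.035.

0.035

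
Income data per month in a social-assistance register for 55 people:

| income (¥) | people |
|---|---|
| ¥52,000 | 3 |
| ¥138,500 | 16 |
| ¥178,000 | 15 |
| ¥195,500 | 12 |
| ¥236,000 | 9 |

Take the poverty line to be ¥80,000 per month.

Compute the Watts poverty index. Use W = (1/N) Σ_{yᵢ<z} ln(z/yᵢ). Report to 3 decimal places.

0.023

Incomes under z: 3×¥52,000 (q = 3 of N = 55).
Log gaps: ln(80000/52000) = 0.4308 (×3).
W = 1.292349 / 55 = 0.023.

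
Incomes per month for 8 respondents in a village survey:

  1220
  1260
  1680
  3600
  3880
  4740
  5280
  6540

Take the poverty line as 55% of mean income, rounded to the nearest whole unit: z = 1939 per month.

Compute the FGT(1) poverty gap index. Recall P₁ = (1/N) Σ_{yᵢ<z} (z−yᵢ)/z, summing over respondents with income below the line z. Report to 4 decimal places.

Below the line: 1220, 1260, 1680 (q = 3 of N = 8).
Normalized shortfalls: (1939−1220)/1939 = 0.3708; (1939−1260)/1939 = 0.3502; (1939−1680)/1939 = 0.1336.
Σ = 0.854564. Dividing by the full population N = 8 gives P₁ = 0.1068.

0.1068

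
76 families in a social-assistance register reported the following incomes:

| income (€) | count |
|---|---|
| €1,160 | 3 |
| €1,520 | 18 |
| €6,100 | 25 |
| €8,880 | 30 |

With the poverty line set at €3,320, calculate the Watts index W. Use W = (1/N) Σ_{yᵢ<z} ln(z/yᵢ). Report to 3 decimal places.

Below the line: 3×€1,160, 18×€1,520 (q = 21 of N = 76).
Log gaps: ln(3320/1160) = 1.0515 (×3); ln(3320/1520) = 0.7813 (×18).
W = 17.217214 / 76 = 0.227.

0.227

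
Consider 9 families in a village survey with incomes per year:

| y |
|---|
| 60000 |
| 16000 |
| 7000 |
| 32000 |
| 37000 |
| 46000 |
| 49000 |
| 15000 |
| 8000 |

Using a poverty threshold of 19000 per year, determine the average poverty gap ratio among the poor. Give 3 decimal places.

Poor units: 7000, 8000, 15000, 16000 (q = 4 of N = 9).
Relative gaps: 0.6316, 0.5789, 0.2105, 0.1579; sum = 1.578947.
I averages over the q = 4 poor units only: 1.578947 / 4 = 0.395.

0.395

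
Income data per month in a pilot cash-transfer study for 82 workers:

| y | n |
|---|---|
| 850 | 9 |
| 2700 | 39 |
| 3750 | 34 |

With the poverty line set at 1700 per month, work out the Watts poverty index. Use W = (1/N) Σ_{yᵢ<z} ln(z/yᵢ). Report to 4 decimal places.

Below z: 9×850 (q = 9 of N = 82).
ln(z/y) terms: ln(1700/850) = 0.6931 (×9).
W = 6.238325 / 82 = 0.0761.

0.0761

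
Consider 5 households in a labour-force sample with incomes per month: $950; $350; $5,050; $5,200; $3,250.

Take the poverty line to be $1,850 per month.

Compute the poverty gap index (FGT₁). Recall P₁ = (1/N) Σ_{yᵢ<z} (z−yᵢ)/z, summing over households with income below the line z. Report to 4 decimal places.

0.2595

Below z: $350, $950 (q = 2 of N = 5).
Shortfall ratios: (1850−350)/1850 = 0.8108; (1850−950)/1850 = 0.4865.
Sum of shortfalls = 1.297297; P₁ averages over all N: 1.297297 / 5 = 0.2595.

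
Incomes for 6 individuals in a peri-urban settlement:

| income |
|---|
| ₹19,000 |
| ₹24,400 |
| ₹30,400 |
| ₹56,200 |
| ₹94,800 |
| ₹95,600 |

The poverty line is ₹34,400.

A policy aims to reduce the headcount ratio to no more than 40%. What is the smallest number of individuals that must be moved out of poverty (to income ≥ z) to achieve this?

1

3 of the 6 individuals are poor, so H = 3/6 = 0.500.
A headcount ratio of at most 40% allows at most ⌊0.40 × 6⌋ = 2 poor individuals.
So at least 3 − 2 = 1 must be lifted.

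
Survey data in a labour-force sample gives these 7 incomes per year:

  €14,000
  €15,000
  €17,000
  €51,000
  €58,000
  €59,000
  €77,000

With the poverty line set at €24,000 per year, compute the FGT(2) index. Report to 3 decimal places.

0.057

Incomes under z: €14,000, €15,000, €17,000 (q = 3 of N = 7).
Relative gaps: (24000−14000)/24000 = 0.4167; (24000−15000)/24000 = 0.3750; (24000−17000)/24000 = 0.2917.
Squared: 0.1736; 0.1406; 0.0851.
Sum = 0.399306; P₂ = 0.399306 / 7 = 0.057.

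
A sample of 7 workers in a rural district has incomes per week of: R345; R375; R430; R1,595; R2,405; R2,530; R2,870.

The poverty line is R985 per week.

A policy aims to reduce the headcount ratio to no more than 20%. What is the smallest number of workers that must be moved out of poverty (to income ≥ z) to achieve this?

2

Currently q = 3 of N = 7 are below the line (H = 0.429).
A headcount ratio of at most 20% allows at most ⌊0.20 × 7⌋ = 1 poor workers.
So at least 3 − 1 = 2 must be lifted.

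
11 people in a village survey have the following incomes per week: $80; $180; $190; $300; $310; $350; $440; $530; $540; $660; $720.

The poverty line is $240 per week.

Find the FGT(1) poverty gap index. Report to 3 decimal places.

0.102

Below the line: $80, $180, $190 (q = 3 of N = 11).
Gap ratios (z−y)/z: (240−80)/240 = 0.6667; (240−180)/240 = 0.2500; (240−190)/240 = 0.2083.
Σ = 1.125000. Dividing by the full population N = 11 gives P₁ = 0.102.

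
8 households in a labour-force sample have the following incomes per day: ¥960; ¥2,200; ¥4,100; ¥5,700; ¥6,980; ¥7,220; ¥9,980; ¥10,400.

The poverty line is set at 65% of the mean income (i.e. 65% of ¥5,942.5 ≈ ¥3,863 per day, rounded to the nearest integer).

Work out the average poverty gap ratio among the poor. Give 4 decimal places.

0.5910

Poor units: ¥960, ¥2,200 (q = 2 of N = 8).
Relative gaps: 0.7515, 0.4305; sum = 1.181983.
I averages over the q = 2 poor units only: 1.181983 / 2 = 0.5910.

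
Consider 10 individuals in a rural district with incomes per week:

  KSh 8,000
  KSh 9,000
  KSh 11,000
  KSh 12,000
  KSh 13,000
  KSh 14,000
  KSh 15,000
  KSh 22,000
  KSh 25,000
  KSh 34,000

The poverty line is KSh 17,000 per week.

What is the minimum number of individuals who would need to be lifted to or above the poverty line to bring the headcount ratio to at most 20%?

Currently q = 7 of N = 10 are below the line (H = 0.700).
A headcount ratio of at most 20% allows at most ⌊0.20 × 10⌋ = 2 poor individuals.
So at least 7 − 2 = 5 must be lifted.

5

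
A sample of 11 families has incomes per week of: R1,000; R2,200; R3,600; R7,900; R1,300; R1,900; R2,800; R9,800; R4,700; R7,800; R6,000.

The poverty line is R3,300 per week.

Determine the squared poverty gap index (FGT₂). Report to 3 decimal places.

0.106

Below z: R1,000, R1,300, R1,900, R2,200, R2,800 (q = 5 of N = 11).
Gap ratios (z−y)/z: (3300−1000)/3300 = 0.6970; (3300−1300)/3300 = 0.6061; (3300−1900)/3300 = 0.4242; (3300−2200)/3300 = 0.3333; (3300−2800)/3300 = 0.1515.
Squared: 0.4858; 0.3673; 0.1800; 0.1111; 0.0230.
Sum = 1.167126; P₂ = 1.167126 / 11 = 0.106.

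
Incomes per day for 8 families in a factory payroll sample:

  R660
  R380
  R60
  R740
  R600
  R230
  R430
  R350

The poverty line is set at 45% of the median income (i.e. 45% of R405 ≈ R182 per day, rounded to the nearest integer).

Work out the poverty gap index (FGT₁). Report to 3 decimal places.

Below the line: R60 (q = 1 of N = 8).
Normalized shortfalls: (182−60)/182 = 0.6703.
Σ = 0.670330. Dividing by the full population N = 8 gives P₁ = 0.084.

0.084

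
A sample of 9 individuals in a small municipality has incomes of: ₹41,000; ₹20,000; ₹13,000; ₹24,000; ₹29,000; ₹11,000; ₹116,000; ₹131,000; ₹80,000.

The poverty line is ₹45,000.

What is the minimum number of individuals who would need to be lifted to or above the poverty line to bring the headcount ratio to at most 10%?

6

6 of the 9 individuals are poor, so H = 6/9 = 0.667.
A headcount ratio of at most 10% allows at most ⌊0.10 × 9⌋ = 0 poor individuals.
So at least 6 − 0 = 6 must be lifted.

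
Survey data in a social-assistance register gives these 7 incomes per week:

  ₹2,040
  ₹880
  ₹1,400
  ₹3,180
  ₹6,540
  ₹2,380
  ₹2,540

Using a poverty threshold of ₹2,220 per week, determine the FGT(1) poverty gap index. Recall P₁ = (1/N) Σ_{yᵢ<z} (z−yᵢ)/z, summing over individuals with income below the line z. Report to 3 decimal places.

0.151

Incomes under z: ₹880, ₹1,400, ₹2,040 (q = 3 of N = 7).
Normalized shortfalls: (2220−880)/2220 = 0.6036; (2220−1400)/2220 = 0.3694; (2220−2040)/2220 = 0.0811.
Σ = 1.054054. Dividing by the full population N = 7 gives P₁ = 0.151.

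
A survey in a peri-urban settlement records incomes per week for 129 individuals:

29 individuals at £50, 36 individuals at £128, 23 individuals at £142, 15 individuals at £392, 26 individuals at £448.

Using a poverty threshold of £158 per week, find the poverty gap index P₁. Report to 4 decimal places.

Poor units: 29×£50, 36×£128, 23×£142 (q = 88 of N = 129).
Normalized shortfalls: (158−50)/158 = 0.6835 (×29); (158−128)/158 = 0.1899 (×36); (158−142)/158 = 0.1013 (×23).
Σ = 28.987342. Dividing by the full population N = 129 gives P₁ = 0.2247.

0.2247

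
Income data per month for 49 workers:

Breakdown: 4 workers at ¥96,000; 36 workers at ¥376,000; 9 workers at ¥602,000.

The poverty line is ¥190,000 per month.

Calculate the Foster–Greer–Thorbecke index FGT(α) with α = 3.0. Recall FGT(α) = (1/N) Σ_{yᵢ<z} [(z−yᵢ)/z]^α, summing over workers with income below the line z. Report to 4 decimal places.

Poor units: 4×¥96,000 (q = 4 of N = 49).
Relative gaps: (190000−96000)/190000 = 0.4947 (×4).
Raised to α = 3.0: 0.12109 (×4).
Sum = 0.484376; FGT(3.0) = 0.484376 / 49 = 0.0099.

0.0099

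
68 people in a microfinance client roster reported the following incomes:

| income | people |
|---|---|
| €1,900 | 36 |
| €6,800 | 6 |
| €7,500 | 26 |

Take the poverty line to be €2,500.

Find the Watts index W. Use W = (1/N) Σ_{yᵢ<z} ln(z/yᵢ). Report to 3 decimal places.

Poor units: 36×€1,900 (q = 36 of N = 68).
ln(z/y) terms: ln(2500/1900) = 0.2744 (×36).
W = 9.879726 / 68 = 0.145.

0.145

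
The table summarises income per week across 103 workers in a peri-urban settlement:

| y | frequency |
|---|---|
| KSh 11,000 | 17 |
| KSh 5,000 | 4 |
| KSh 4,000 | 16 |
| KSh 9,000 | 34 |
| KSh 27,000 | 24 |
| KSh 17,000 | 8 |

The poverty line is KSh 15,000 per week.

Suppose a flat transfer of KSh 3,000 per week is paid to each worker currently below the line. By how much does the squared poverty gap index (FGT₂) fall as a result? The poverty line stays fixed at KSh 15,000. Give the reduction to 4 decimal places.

0.0988

Before: below the line — 16×KSh 4,000, 4×KSh 5,000, 34×KSh 9,000, 17×KSh 11,000; squared poverty gap index (FGT₂) = 0.165351.
After the KSh 3,000 transfer: below the line — 16×KSh 7,000, 4×KSh 8,000, 34×KSh 12,000, 17×KSh 14,000; squared poverty gap index (FGT₂) = 0.066580.
Reduction = 0.165351 − 0.066580 = 0.0988.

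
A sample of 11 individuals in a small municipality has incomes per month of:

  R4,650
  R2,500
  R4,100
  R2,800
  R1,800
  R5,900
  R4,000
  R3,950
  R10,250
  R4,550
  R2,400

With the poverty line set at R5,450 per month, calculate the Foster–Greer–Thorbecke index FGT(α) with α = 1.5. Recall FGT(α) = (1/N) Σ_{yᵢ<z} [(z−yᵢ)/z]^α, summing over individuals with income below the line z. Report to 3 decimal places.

Below z: R1,800, R2,400, R2,500, R2,800, R3,950, R4,000, R4,100, R4,550, R4,650 (q = 9 of N = 11).
Shortfall ratios: (5450−1800)/5450 = 0.6697; (5450−2400)/5450 = 0.5596; (5450−2500)/5450 = 0.5413; (5450−2800)/5450 = 0.4862; (5450−3950)/5450 = 0.2752; (5450−4000)/5450 = 0.2661; (5450−4100)/5450 = 0.2477; (5450−4550)/5450 = 0.1651; (5450−4650)/5450 = 0.1468.
Raised to α = 1.5: 0.54808; 0.41865; 0.39823; 0.33906; 0.14439; 0.13723; 0.12328; 0.06711; 0.05624.
Sum = 2.232281; FGT(1.5) = 2.232281 / 11 = 0.203.

0.203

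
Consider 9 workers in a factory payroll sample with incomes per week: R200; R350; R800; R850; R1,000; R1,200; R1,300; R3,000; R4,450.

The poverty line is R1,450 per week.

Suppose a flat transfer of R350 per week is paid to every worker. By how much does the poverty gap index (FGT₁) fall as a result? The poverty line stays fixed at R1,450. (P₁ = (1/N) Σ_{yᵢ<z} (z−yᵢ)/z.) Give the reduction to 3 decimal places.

Before: below the line — R200, R350, R800, R850, R1,000, R1,200, R1,300; poverty gap index (FGT₁) = 0.34100.
After the R350 transfer: below the line — R550, R700, R1,150, R1,200, R1,350; poverty gap index (FGT₁) = 0.17625.
Reduction = 0.34100 − 0.17625 = 0.165.

0.165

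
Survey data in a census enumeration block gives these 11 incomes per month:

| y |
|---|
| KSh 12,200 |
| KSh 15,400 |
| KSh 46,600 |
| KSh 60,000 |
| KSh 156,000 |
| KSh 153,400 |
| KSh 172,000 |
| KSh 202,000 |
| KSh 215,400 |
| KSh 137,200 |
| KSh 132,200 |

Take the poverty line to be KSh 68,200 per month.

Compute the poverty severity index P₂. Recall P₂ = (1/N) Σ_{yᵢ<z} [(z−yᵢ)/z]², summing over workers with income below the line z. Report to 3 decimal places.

Incomes under z: KSh 12,200, KSh 15,400, KSh 46,600, KSh 60,000 (q = 4 of N = 11).
Normalized shortfalls: (68200−12200)/68200 = 0.8211; (68200−15400)/68200 = 0.7742; (68200−46600)/68200 = 0.3167; (68200−60000)/68200 = 0.1202.
Squared: 0.6742; 0.5994; 0.1003; 0.0145.
Sum = 1.388370; P₂ = 1.388370 / 11 = 0.126.

0.126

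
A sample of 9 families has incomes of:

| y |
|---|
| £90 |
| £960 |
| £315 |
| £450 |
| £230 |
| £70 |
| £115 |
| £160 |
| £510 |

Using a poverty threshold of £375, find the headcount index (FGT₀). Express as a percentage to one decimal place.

6 of the 9 families have income below £375.
H = 6/9 = 66.7%.

66.7%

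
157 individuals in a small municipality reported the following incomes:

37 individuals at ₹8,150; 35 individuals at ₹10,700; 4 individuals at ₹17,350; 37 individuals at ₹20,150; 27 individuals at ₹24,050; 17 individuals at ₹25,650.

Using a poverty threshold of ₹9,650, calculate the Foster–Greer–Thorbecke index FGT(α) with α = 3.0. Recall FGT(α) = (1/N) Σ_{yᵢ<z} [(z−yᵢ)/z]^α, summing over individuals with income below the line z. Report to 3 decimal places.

0.001

Incomes under z: 37×₹8,150 (q = 37 of N = 157).
Normalized shortfalls: (9650−8150)/9650 = 0.1554 (×37).
Raised to α = 3.0: 0.00376 (×37).
Sum = 0.138961; FGT(3.0) = 0.138961 / 157 = 0.001.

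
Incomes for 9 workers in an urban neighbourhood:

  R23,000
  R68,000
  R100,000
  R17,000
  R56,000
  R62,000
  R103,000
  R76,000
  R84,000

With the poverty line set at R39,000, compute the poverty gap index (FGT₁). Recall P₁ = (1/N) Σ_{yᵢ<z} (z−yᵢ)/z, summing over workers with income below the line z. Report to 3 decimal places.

Incomes under z: R17,000, R23,000 (q = 2 of N = 9).
Relative gaps: (39000−17000)/39000 = 0.5641; (39000−23000)/39000 = 0.4103.
Σ = 0.974359. Dividing by the full population N = 9 gives P₁ = 0.108.

0.108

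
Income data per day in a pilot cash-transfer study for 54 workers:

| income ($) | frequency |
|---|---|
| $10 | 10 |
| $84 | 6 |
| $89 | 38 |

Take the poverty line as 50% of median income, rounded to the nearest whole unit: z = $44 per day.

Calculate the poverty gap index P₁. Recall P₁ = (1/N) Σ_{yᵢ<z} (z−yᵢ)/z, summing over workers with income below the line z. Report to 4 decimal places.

0.1431

Incomes under z: 10×$10 (q = 10 of N = 54).
Normalized shortfalls: (44−10)/44 = 0.7727 (×10).
Σ = 7.727273. Dividing by the full population N = 54 gives P₁ = 0.1431.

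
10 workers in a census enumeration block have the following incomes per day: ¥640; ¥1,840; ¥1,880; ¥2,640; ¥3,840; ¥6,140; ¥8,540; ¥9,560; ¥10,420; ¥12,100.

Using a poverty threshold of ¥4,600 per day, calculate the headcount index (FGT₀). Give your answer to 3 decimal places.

5 of the 10 workers have income below ¥4,600.
H = 5/10 = 0.500.

0.500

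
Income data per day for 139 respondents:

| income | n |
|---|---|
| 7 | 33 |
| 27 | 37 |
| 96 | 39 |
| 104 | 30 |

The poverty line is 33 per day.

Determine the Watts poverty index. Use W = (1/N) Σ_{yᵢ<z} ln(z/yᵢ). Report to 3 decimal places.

Below the line: 33×7, 37×27 (q = 70 of N = 139).
Log shortfalls: ln(33/7) = 1.5506 (×33); ln(33/27) = 0.2007 (×37).
W = 58.594530 / 139 = 0.422.

0.422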